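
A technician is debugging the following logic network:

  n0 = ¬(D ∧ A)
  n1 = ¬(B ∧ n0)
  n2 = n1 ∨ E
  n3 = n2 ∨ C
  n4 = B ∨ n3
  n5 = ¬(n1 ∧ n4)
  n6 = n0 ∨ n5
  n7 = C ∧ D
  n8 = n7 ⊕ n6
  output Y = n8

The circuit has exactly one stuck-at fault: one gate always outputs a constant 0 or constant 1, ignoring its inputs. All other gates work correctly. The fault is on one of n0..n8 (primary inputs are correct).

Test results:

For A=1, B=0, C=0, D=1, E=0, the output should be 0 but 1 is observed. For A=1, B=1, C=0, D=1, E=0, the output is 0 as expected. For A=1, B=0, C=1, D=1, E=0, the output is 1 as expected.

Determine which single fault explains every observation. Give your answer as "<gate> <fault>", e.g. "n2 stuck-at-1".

n2 stuck-at-0

Fault-free values for test 1 (A=1, B=0, C=0, D=1, E=0): n0=0, n1=1, n2=1, n3=1, n4=1, n5=0, n6=0, n7=0, n8=0, giving Y=0. Observed 1.
Test 1: faults giving observed 1 are {n0 stuck-at-1, n1 stuck-at-0, n2 stuck-at-0, n3 stuck-at-0, n4 stuck-at-0, n5 stuck-at-1, n6 stuck-at-1, n7 stuck-at-1, n8 stuck-at-1}.
Test 2 (A=1, B=1, C=0, D=1, E=0): fault-free n0=0, n1=1, n2=1, n3=1, n4=1, n5=0, n6=0, n7=0, n8=0 → 0; observed 0. Eliminates n0 stuck-at-1, n1 stuck-at-0, n4 stuck-at-0, n5 stuck-at-1, n6 stuck-at-1, n7 stuck-at-1, n8 stuck-at-1.
Test 3 (A=1, B=0, C=1, D=1, E=0): fault-free n0=0, n1=1, n2=1, n3=1, n4=1, n5=0, n6=0, n7=1, n8=1 → 1; observed 1. Eliminates n3 stuck-at-0.
Only n2 stuck-at-0 is consistent with every test.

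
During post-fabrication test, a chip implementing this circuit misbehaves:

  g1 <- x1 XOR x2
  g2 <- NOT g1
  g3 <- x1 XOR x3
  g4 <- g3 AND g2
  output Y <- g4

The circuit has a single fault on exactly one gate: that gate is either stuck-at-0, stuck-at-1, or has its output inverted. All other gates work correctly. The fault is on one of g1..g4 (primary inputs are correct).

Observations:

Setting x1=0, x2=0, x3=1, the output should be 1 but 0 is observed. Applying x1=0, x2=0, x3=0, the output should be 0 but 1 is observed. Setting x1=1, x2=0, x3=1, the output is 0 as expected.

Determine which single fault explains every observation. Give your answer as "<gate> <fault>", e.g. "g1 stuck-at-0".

g3 inverted output

Fault-free values for test 1 (x1=0, x2=0, x3=1): g1=0, g2=1, g3=1, g4=1, giving Y=1. Observed 0.
Test 1: faults giving observed 0 are {g1 stuck-at-1, g1 inverted output, g2 stuck-at-0, g2 inverted output, g3 stuck-at-0, g3 inverted output, g4 stuck-at-0, g4 inverted output}.
Test 2 (x1=0, x2=0, x3=0): fault-free g1=0, g2=1, g3=0, g4=0 → 0; observed 1. Eliminates g1 stuck-at-1, g1 inverted output, g2 stuck-at-0, g2 inverted output, g3 stuck-at-0, g4 stuck-at-0.
Test 3 (x1=1, x2=0, x3=1): fault-free g1=1, g2=0, g3=0, g4=0 → 0; observed 0. Eliminates g4 inverted output.
Only g3 inverted output is consistent with every test.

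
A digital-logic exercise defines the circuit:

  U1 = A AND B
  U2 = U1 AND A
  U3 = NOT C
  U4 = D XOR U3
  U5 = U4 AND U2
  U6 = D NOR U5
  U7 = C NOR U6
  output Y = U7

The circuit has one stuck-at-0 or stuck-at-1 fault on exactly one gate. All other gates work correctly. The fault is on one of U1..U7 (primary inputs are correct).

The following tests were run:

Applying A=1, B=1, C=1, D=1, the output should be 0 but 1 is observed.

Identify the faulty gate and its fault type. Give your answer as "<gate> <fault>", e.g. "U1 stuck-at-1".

U7 stuck-at-1

Fault-free values for test 1 (A=1, B=1, C=1, D=1): U1=1, U2=1, U3=0, U4=1, U5=1, U6=0, U7=0, giving Y=0. Observed 1.
Test 1: faults giving observed 1 are {U7 stuck-at-1}.
Only U7 stuck-at-1 is consistent with every test.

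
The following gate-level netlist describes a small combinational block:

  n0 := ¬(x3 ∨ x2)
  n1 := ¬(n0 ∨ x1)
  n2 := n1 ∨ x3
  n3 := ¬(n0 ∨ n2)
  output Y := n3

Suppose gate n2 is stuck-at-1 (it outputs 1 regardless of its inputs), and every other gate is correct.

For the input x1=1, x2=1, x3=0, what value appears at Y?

0

Propagate with n2 forced: n0=0, n1=0, n2=1 [stuck-at-1], n3=0.
So Y = 0. (Without the fault it would be 1.)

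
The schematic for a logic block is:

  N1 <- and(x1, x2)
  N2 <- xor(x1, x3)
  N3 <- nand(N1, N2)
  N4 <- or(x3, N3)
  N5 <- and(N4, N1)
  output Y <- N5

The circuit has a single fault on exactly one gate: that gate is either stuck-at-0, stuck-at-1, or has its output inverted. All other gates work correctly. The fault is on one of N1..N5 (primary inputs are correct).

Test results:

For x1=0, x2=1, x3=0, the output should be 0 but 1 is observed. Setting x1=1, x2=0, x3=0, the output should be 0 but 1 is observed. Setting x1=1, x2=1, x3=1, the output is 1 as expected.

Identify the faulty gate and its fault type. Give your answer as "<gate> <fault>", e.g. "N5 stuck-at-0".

N5 stuck-at-1

Fault-free values for test 1 (x1=0, x2=1, x3=0): N1=0, N2=0, N3=1, N4=1, N5=0, giving Y=0. Observed 1.
Test 1: faults giving observed 1 are {N1 stuck-at-1, N1 inverted output, N5 stuck-at-1, N5 inverted output}.
Test 2 (x1=1, x2=0, x3=0): fault-free N1=0, N2=1, N3=1, N4=1, N5=0 → 0; observed 1. Eliminates N1 stuck-at-1, N1 inverted output.
Test 3 (x1=1, x2=1, x3=1): fault-free N1=1, N2=0, N3=1, N4=1, N5=1 → 1; observed 1. Eliminates N5 inverted output.
Only N5 stuck-at-1 is consistent with every test.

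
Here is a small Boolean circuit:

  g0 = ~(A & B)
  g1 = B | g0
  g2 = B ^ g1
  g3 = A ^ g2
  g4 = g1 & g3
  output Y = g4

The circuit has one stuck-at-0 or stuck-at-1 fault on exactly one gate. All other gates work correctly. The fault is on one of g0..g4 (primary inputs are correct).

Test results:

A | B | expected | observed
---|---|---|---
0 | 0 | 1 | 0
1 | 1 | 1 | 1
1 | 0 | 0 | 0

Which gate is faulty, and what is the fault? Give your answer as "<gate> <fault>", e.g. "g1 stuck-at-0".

g0 stuck-at-0

Fault-free values for test 1 (A=0, B=0): g0=1, g1=1, g2=1, g3=1, g4=1, giving Y=1. Observed 0.
Test 1: faults giving observed 0 are {g0 stuck-at-0, g1 stuck-at-0, g2 stuck-at-0, g3 stuck-at-0, g4 stuck-at-0}.
Test 2 (A=1, B=1): fault-free g0=0, g1=1, g2=0, g3=1, g4=1 → 1; observed 1. Eliminates g1 stuck-at-0, g3 stuck-at-0, g4 stuck-at-0.
Test 3 (A=1, B=0): fault-free g0=1, g1=1, g2=1, g3=0, g4=0 → 0; observed 0. Eliminates g2 stuck-at-0.
Only g0 stuck-at-0 is consistent with every test.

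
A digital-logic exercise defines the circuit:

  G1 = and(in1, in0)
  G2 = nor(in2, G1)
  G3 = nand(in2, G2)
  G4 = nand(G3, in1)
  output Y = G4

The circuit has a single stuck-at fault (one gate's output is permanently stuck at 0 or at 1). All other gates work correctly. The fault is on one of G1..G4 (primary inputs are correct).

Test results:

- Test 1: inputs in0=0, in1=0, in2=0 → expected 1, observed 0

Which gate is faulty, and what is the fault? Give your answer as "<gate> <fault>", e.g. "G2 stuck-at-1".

G4 stuck-at-0

Fault-free values for test 1 (in0=0, in1=0, in2=0): G1=0, G2=1, G3=1, G4=1, giving Y=1. Observed 0.
Test 1: faults giving observed 0 are {G4 stuck-at-0}.
Only G4 stuck-at-0 is consistent with every test.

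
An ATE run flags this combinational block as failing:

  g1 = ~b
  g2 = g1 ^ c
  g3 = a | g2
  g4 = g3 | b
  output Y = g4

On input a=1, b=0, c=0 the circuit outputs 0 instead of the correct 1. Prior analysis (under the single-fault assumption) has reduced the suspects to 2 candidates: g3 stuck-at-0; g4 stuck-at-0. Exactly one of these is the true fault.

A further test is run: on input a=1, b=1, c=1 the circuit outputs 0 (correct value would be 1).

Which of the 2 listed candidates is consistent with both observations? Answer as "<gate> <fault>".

g4 stuck-at-0

Evaluate each candidate on input a=1, b=1, c=1:
  g3 stuck-at-0: g1=0, g2=1, g3=0 [stuck-at-0], g4=1 → 1 — eliminated
  g4 stuck-at-0: g1=0, g2=1, g3=1, g4=0 [stuck-at-0] → 0 — matches
Only g4 stuck-at-0 reproduces the observed 0.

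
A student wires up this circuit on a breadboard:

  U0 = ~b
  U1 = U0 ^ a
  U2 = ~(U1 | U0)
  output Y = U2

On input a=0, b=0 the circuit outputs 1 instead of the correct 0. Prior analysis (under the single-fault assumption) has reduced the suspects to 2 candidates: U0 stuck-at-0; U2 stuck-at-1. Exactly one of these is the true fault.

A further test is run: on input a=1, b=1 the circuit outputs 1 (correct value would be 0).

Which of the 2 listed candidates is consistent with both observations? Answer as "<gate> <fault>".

Evaluate each candidate on input a=1, b=1:
  U0 stuck-at-0: U0=0 [stuck-at-0], U1=1, U2=0 → 0 — eliminated
  U2 stuck-at-1: U0=0, U1=1, U2=1 [stuck-at-1] → 1 — matches
Only U2 stuck-at-1 reproduces the observed 1.

U2 stuck-at-1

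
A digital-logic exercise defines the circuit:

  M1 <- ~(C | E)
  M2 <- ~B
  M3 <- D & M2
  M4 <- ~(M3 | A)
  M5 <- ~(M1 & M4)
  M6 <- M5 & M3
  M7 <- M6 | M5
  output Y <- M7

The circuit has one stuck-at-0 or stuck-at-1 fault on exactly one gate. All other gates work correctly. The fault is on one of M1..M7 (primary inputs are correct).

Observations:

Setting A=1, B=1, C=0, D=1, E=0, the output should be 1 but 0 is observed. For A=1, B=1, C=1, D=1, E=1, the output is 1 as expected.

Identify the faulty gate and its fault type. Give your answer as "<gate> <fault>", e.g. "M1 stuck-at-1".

Fault-free values for test 1 (A=1, B=1, C=0, D=1, E=0): M1=1, M2=0, M3=0, M4=0, M5=1, M6=0, M7=1, giving Y=1. Observed 0.
Test 1: faults giving observed 0 are {M4 stuck-at-1, M5 stuck-at-0, M7 stuck-at-0}.
Test 2 (A=1, B=1, C=1, D=1, E=1): fault-free M1=0, M2=0, M3=0, M4=0, M5=1, M6=0, M7=1 → 1; observed 1. Eliminates M5 stuck-at-0, M7 stuck-at-0.
Only M4 stuck-at-1 is consistent with every test.

M4 stuck-at-1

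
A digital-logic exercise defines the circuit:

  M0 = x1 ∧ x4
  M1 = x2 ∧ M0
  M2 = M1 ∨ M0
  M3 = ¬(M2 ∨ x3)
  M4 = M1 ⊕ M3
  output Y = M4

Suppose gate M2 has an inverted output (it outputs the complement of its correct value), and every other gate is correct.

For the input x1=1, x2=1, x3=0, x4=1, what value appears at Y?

Propagate with M2 forced: M0=1, M1=1, M2=0 [inverted output], M3=1, M4=0.
So Y = 0. (Without the fault it would be 1.)

0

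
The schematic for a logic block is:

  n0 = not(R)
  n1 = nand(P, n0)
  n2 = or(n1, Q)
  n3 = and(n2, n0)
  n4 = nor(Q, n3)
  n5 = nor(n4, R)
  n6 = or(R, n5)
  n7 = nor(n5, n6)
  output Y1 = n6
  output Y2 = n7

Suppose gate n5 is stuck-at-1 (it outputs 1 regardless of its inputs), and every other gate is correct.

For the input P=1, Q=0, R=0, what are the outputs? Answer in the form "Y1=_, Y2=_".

Propagate with n5 forced: n0=1, n1=0, n2=0, n3=0, n4=1, n5=1 [stuck-at-1], n6=1, n7=0.
So the outputs are Y1=1, Y2=0. (Without the fault they would be Y1=0, Y2=1.)

Y1=1, Y2=0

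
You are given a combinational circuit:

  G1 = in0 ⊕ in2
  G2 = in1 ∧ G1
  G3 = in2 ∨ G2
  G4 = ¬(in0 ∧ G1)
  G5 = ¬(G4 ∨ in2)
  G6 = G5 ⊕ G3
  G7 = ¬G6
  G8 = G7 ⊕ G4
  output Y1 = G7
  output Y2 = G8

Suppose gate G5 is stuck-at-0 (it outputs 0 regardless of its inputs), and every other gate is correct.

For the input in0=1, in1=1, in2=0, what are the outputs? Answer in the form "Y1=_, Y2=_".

Y1=0, Y2=0

Propagate with G5 forced: G1=1, G2=1, G3=1, G4=0, G5=0 [stuck-at-0], G6=1, G7=0, G8=0.
So the outputs are Y1=0, Y2=0. (Without the fault they would be Y1=1, Y2=1.)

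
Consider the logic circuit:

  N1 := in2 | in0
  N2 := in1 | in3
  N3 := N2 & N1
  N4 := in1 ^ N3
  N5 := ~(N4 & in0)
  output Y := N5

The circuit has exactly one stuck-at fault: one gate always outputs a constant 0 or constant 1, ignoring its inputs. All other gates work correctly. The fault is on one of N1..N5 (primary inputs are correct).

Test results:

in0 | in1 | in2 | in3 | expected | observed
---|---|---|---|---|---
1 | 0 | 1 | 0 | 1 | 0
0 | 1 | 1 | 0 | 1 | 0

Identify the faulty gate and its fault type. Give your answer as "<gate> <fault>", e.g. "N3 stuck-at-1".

N5 stuck-at-0

Fault-free values for test 1 (in0=1, in1=0, in2=1, in3=0): N1=1, N2=0, N3=0, N4=0, N5=1, giving Y=1. Observed 0.
Test 1: faults giving observed 0 are {N2 stuck-at-1, N3 stuck-at-1, N4 stuck-at-1, N5 stuck-at-0}.
Test 2 (in0=0, in1=1, in2=1, in3=0): fault-free N1=1, N2=1, N3=1, N4=0, N5=1 → 1; observed 0. Eliminates N2 stuck-at-1, N3 stuck-at-1, N4 stuck-at-1.
Only N5 stuck-at-0 is consistent with every test.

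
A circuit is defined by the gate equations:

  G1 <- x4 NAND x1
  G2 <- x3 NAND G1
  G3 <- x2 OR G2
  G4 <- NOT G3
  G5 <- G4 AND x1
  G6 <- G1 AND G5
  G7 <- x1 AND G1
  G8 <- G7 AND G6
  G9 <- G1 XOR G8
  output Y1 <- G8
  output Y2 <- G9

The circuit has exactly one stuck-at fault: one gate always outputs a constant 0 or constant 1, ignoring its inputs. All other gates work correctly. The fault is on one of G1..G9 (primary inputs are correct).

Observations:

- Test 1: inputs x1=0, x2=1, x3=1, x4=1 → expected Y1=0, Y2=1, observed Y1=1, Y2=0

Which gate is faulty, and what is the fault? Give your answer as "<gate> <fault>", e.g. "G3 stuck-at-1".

Fault-free values for test 1 (x1=0, x2=1, x3=1, x4=1): G1=1, G2=0, G3=1, G4=0, G5=0, G6=0, G7=0, G8=0, G9=1, giving Y1=0, Y2=1. Observed Y1=1, Y2=0.
Test 1: faults giving observed Y1=1, Y2=0 are {G8 stuck-at-1}.
Only G8 stuck-at-1 is consistent with every test.

G8 stuck-at-1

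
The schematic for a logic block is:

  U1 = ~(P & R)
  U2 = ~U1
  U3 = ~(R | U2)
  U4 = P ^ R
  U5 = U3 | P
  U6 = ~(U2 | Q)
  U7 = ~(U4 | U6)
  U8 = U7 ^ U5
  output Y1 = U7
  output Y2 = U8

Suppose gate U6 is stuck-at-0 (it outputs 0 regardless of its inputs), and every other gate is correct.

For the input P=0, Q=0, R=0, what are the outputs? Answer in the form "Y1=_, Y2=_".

Propagate with U6 forced: U1=1, U2=0, U3=1, U4=0, U5=1, U6=0 [stuck-at-0], U7=1, U8=0.
So the outputs are Y1=1, Y2=0. (Without the fault they would be Y1=0, Y2=1.)

Y1=1, Y2=0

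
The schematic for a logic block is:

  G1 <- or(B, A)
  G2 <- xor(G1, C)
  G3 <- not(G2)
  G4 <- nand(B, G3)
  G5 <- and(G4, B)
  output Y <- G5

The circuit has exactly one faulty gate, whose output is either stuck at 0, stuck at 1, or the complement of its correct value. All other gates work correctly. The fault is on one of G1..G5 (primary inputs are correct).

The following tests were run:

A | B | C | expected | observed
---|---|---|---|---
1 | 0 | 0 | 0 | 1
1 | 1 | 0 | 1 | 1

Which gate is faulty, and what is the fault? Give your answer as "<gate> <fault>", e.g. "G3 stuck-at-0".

Fault-free values for test 1 (A=1, B=0, C=0): G1=1, G2=1, G3=0, G4=1, G5=0, giving Y=0. Observed 1.
Test 1: faults giving observed 1 are {G5 stuck-at-1, G5 inverted output}.
Test 2 (A=1, B=1, C=0): fault-free G1=1, G2=1, G3=0, G4=1, G5=1 → 1; observed 1. Eliminates G5 inverted output.
Only G5 stuck-at-1 is consistent with every test.

G5 stuck-at-1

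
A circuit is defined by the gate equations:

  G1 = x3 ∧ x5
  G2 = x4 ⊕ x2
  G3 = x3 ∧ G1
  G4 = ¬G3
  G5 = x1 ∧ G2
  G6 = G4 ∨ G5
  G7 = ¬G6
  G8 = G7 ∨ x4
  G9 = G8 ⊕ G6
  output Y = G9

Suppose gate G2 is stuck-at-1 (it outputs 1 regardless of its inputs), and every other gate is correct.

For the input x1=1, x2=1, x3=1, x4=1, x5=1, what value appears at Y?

Propagate with G2 forced: G1=1, G2=1 [stuck-at-1], G3=1, G4=0, G5=1, G6=1, G7=0, G8=1, G9=0.
So Y = 0. (Without the fault it would be 1.)

0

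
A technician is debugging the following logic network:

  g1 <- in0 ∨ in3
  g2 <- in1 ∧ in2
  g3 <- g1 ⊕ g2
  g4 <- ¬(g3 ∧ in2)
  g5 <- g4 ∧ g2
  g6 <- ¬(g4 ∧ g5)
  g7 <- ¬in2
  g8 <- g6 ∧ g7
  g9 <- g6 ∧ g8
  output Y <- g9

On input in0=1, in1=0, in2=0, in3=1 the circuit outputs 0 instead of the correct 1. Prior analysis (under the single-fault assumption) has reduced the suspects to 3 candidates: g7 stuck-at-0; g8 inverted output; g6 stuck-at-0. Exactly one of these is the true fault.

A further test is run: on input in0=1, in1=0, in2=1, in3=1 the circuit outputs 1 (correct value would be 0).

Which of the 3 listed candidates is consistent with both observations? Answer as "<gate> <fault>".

Evaluate each candidate on input in0=1, in1=0, in2=1, in3=1:
  g7 stuck-at-0: g1=1, g2=0, g3=1, g4=0, g5=0, g6=1, g7=0 [stuck-at-0], g8=0, g9=0 → 0 — eliminated
  g8 inverted output: g1=1, g2=0, g3=1, g4=0, g5=0, g6=1, g7=0, g8=1 [inverted output], g9=1 → 1 — matches
  g6 stuck-at-0: g1=1, g2=0, g3=1, g4=0, g5=0, g6=0 [stuck-at-0], g7=0, g8=0, g9=0 → 0 — eliminated
Only g8 inverted output reproduces the observed 1.

g8 inverted output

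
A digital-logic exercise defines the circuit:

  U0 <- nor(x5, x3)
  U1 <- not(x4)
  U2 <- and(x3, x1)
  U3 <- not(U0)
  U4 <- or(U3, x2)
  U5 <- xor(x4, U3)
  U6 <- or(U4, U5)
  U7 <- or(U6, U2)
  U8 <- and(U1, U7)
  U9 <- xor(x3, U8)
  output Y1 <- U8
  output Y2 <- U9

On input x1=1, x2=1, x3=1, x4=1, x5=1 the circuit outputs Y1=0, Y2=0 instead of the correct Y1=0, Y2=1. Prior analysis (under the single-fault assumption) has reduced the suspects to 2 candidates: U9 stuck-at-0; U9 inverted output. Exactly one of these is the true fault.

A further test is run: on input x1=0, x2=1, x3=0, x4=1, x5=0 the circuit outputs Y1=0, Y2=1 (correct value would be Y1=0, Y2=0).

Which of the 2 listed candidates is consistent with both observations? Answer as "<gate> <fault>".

U9 inverted output

Evaluate each candidate on input x1=0, x2=1, x3=0, x4=1, x5=0:
  U9 stuck-at-0: U0=1, U1=0, U2=0, U3=0, U4=1, U5=1, U6=1, U7=1, U8=0, U9=0 [stuck-at-0] → Y1=0, Y2=0 — eliminated
  U9 inverted output: U0=1, U1=0, U2=0, U3=0, U4=1, U5=1, U6=1, U7=1, U8=0, U9=1 [inverted output] → Y1=0, Y2=1 — matches
Only U9 inverted output reproduces the observed Y1=0, Y2=1.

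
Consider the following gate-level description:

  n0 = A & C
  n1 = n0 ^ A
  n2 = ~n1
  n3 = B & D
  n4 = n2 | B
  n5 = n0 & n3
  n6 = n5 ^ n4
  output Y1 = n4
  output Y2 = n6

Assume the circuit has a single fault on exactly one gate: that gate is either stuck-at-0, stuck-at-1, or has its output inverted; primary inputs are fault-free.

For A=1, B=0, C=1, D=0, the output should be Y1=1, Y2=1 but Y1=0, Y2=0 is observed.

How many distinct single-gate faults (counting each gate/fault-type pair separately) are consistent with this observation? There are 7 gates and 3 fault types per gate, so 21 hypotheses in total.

Fault-free: n0=1, n1=0, n2=1, n3=0, n4=1, n5=0, n6=1 → Y1=1, Y2=1. Observed Y1=0, Y2=0.
  n0: stuck-at-0, inverted output ✓; others ✗
  n1: stuck-at-1, inverted output ✓; others ✗
  n2: stuck-at-0, inverted output ✓; others ✗
  n3: none of the 3 fault types match ✗
  n4: stuck-at-0, inverted output ✓; others ✗
  n5: none of the 3 fault types match ✗
  n6: none of the 3 fault types match ✗
Consistent faults: {n0 stuck-at-0, n0 inverted output, n1 stuck-at-1, n1 inverted output, n2 stuck-at-0, n2 inverted output, n4 stuck-at-0, n4 inverted output} — 8 in all.

8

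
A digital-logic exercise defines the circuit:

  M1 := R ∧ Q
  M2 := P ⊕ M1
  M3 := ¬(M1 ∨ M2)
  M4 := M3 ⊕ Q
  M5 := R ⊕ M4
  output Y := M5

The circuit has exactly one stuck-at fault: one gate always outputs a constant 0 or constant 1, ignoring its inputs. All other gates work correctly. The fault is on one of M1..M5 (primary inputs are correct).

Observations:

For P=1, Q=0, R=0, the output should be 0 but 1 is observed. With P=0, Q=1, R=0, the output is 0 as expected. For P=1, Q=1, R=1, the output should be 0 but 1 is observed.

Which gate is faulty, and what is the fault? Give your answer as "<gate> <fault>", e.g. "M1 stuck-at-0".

Fault-free values for test 1 (P=1, Q=0, R=0): M1=0, M2=1, M3=0, M4=0, M5=0, giving Y=0. Observed 1.
Test 1: faults giving observed 1 are {M2 stuck-at-0, M3 stuck-at-1, M4 stuck-at-1, M5 stuck-at-1}.
Test 2 (P=0, Q=1, R=0): fault-free M1=0, M2=0, M3=1, M4=0, M5=0 → 0; observed 0. Eliminates M4 stuck-at-1, M5 stuck-at-1.
Test 3 (P=1, Q=1, R=1): fault-free M1=1, M2=0, M3=0, M4=1, M5=0 → 0; observed 1. Eliminates M2 stuck-at-0.
Only M3 stuck-at-1 is consistent with every test.

M3 stuck-at-1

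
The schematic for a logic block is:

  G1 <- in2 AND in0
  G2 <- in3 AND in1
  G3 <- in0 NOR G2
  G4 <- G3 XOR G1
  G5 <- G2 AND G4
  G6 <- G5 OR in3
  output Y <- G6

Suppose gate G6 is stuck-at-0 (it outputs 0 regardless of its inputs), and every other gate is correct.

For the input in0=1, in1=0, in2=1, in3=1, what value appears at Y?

Propagate with G6 forced: G1=1, G2=0, G3=0, G4=1, G5=0, G6=0 [stuck-at-0].
So Y = 0. (Without the fault it would be 1.)

0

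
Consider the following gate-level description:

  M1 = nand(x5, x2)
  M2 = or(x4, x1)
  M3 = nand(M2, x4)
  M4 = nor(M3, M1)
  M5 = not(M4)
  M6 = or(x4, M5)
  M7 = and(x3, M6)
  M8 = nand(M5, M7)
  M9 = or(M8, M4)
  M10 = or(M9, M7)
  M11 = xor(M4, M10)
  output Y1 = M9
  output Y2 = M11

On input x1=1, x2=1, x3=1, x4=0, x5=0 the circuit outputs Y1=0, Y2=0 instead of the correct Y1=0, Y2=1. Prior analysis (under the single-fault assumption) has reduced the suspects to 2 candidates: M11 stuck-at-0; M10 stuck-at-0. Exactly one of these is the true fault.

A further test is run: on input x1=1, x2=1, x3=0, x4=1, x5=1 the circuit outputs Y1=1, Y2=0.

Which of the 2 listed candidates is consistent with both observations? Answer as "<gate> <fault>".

M11 stuck-at-0

Evaluate each candidate on input x1=1, x2=1, x3=0, x4=1, x5=1:
  M11 stuck-at-0: M1=0, M2=1, M3=0, M4=1, M5=0, M6=1, M7=0, M8=1, M9=1, M10=1, M11=0 [stuck-at-0] → Y1=1, Y2=0 — matches
  M10 stuck-at-0: M1=0, M2=1, M3=0, M4=1, M5=0, M6=1, M7=0, M8=1, M9=1, M10=0 [stuck-at-0], M11=1 → Y1=1, Y2=1 — eliminated
Only M11 stuck-at-0 reproduces the observed Y1=1, Y2=0.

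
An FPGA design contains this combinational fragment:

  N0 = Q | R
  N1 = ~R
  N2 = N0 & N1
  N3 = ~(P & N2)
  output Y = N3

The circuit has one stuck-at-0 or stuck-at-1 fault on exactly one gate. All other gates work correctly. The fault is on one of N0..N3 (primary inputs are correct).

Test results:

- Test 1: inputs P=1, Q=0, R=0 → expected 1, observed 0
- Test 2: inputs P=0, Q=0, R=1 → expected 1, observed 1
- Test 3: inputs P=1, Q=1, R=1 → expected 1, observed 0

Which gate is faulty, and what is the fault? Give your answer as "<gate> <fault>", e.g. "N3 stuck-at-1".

Fault-free values for test 1 (P=1, Q=0, R=0): N0=0, N1=1, N2=0, N3=1, giving Y=1. Observed 0.
Test 1: faults giving observed 0 are {N0 stuck-at-1, N2 stuck-at-1, N3 stuck-at-0}.
Test 2 (P=0, Q=0, R=1): fault-free N0=1, N1=0, N2=0, N3=1 → 1; observed 1. Eliminates N3 stuck-at-0.
Test 3 (P=1, Q=1, R=1): fault-free N0=1, N1=0, N2=0, N3=1 → 1; observed 0. Eliminates N0 stuck-at-1.
Only N2 stuck-at-1 is consistent with every test.

N2 stuck-at-1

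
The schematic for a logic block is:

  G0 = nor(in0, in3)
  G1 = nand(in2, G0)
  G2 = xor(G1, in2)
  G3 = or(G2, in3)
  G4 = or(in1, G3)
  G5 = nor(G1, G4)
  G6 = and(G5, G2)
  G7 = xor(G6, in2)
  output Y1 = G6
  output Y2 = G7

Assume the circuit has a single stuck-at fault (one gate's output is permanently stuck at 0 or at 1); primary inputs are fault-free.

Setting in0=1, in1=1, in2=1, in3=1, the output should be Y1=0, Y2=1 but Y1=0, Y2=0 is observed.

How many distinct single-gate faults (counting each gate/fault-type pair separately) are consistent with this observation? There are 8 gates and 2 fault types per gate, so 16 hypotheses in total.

1

Fault-free: G0=0, G1=1, G2=0, G3=1, G4=1, G5=0, G6=0, G7=1 → Y1=0, Y2=1. Observed Y1=0, Y2=0.
  G0: none of the 2 fault types match ✗
  G1: none of the 2 fault types match ✗
  G2: none of the 2 fault types match ✗
  G3: none of the 2 fault types match ✗
  G4: none of the 2 fault types match ✗
  G5: none of the 2 fault types match ✗
  G6: none of the 2 fault types match ✗
  G7: stuck-at-0 ✓; others ✗
Consistent faults: {G7 stuck-at-0} — 1 in all.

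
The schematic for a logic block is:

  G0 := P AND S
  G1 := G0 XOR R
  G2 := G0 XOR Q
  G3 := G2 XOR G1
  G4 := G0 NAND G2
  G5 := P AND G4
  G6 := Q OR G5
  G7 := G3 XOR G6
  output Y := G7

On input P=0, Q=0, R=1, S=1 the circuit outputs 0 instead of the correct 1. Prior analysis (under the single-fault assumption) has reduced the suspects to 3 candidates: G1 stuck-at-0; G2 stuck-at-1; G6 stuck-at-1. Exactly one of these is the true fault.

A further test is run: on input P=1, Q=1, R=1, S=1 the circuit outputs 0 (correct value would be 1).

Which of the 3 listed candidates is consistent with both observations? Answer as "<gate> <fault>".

G2 stuck-at-1

Evaluate each candidate on input P=1, Q=1, R=1, S=1:
  G1 stuck-at-0: G0=1, G1=0 [stuck-at-0], G2=0, G3=0, G4=1, G5=1, G6=1, G7=1 → 1 — eliminated
  G2 stuck-at-1: G0=1, G1=0, G2=1 [stuck-at-1], G3=1, G4=0, G5=0, G6=1, G7=0 → 0 — matches
  G6 stuck-at-1: G0=1, G1=0, G2=0, G3=0, G4=1, G5=1, G6=1 [stuck-at-1], G7=1 → 1 — eliminated
Only G2 stuck-at-1 reproduces the observed 0.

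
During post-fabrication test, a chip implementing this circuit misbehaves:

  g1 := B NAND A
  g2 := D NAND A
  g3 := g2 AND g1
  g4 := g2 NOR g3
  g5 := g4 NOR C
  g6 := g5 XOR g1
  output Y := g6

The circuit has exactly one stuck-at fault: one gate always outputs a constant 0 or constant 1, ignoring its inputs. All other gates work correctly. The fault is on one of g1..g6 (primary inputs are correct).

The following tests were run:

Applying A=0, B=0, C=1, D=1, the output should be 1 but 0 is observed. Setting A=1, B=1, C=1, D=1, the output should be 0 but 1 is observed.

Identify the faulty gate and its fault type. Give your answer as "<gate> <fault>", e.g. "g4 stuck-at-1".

g5 stuck-at-1

Fault-free values for test 1 (A=0, B=0, C=1, D=1): g1=1, g2=1, g3=1, g4=0, g5=0, g6=1, giving Y=1. Observed 0.
Test 1: faults giving observed 0 are {g1 stuck-at-0, g5 stuck-at-1, g6 stuck-at-0}.
Test 2 (A=1, B=1, C=1, D=1): fault-free g1=0, g2=0, g3=0, g4=1, g5=0, g6=0 → 0; observed 1. Eliminates g1 stuck-at-0, g6 stuck-at-0.
Only g5 stuck-at-1 is consistent with every test.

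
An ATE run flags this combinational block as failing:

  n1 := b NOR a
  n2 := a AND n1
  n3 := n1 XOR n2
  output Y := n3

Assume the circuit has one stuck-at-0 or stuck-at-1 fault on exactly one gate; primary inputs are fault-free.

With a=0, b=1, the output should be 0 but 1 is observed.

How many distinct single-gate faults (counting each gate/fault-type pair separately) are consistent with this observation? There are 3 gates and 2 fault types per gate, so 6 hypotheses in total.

Fault-free: n1=0, n2=0, n3=0 → 0. Observed 1.
  n1 stuck-at-0: output 0 ✗
  n1 stuck-at-1: output 1 ✓
  n2 stuck-at-0: output 0 ✗
  n2 stuck-at-1: output 1 ✓
  n3 stuck-at-0: output 0 ✗
  n3 stuck-at-1: output 1 ✓
Consistent faults: {n1 stuck-at-1, n2 stuck-at-1, n3 stuck-at-1} — 3 in all.

3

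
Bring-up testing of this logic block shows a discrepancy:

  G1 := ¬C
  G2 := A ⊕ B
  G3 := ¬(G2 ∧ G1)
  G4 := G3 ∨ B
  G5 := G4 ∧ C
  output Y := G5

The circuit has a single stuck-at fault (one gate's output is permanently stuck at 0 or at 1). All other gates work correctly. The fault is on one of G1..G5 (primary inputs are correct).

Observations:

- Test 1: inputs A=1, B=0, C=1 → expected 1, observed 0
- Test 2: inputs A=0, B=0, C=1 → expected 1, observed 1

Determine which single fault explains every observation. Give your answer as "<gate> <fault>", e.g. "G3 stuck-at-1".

Fault-free values for test 1 (A=1, B=0, C=1): G1=0, G2=1, G3=1, G4=1, G5=1, giving Y=1. Observed 0.
Test 1: faults giving observed 0 are {G1 stuck-at-1, G3 stuck-at-0, G4 stuck-at-0, G5 stuck-at-0}.
Test 2 (A=0, B=0, C=1): fault-free G1=0, G2=0, G3=1, G4=1, G5=1 → 1; observed 1. Eliminates G3 stuck-at-0, G4 stuck-at-0, G5 stuck-at-0.
Only G1 stuck-at-1 is consistent with every test.

G1 stuck-at-1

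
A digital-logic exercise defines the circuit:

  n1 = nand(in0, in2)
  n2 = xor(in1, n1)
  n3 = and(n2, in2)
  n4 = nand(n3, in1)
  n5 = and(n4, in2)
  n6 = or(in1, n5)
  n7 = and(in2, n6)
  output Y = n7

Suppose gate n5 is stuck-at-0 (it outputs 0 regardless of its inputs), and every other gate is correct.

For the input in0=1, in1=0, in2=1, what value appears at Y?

Propagate with n5 forced: n1=0, n2=0, n3=0, n4=1, n5=0 [stuck-at-0], n6=0, n7=0.
So Y = 0. (Without the fault it would be 1.)

0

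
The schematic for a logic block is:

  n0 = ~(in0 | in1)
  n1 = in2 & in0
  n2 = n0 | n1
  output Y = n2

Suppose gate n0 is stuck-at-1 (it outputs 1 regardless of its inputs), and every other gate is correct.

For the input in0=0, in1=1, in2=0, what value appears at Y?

Propagate with n0 forced: n0=1 [stuck-at-1], n1=0, n2=1.
So Y = 1. (Without the fault it would be 0.)

1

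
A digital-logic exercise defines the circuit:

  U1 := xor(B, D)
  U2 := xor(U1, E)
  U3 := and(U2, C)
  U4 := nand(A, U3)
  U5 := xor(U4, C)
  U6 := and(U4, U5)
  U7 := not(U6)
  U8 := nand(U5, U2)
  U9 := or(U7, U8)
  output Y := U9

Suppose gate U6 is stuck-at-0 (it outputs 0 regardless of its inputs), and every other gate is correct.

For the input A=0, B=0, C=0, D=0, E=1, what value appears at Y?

Propagate with U6 forced: U1=0, U2=1, U3=0, U4=1, U5=1, U6=0 [stuck-at-0], U7=1, U8=0, U9=1.
So Y = 1. (Without the fault it would be 0.)

1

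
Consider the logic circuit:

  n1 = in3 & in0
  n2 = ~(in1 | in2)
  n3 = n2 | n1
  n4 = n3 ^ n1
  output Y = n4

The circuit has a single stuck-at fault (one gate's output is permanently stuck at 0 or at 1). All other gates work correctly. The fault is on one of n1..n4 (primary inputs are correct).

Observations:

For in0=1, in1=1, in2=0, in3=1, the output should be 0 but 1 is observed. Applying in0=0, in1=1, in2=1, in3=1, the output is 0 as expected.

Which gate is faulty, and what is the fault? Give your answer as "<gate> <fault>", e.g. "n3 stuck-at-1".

Fault-free values for test 1 (in0=1, in1=1, in2=0, in3=1): n1=1, n2=0, n3=1, n4=0, giving Y=0. Observed 1.
Test 1: faults giving observed 1 are {n3 stuck-at-0, n4 stuck-at-1}.
Test 2 (in0=0, in1=1, in2=1, in3=1): fault-free n1=0, n2=0, n3=0, n4=0 → 0; observed 0. Eliminates n4 stuck-at-1.
Only n3 stuck-at-0 is consistent with every test.

n3 stuck-at-0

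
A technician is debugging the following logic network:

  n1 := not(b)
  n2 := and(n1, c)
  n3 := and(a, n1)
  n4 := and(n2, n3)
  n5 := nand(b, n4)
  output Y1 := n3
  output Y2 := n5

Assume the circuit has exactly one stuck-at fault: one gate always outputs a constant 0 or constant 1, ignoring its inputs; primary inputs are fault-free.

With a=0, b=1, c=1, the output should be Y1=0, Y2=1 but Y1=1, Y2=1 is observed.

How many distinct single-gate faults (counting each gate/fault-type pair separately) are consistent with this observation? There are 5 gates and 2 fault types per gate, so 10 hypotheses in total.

Fault-free: n1=0, n2=0, n3=0, n4=0, n5=1 → Y1=0, Y2=1. Observed Y1=1, Y2=1.
  n1 stuck-at-0: output Y1=0, Y2=1 ✗
  n1 stuck-at-1: output Y1=0, Y2=1 ✗
  n2 stuck-at-0: output Y1=0, Y2=1 ✗
  n2 stuck-at-1: output Y1=0, Y2=1 ✗
  n3 stuck-at-0: output Y1=0, Y2=1 ✗
  n3 stuck-at-1: output Y1=1, Y2=1 ✓
  n4 stuck-at-0: output Y1=0, Y2=1 ✗
  n4 stuck-at-1: output Y1=0, Y2=0 ✗
  n5 stuck-at-0: output Y1=0, Y2=0 ✗
  n5 stuck-at-1: output Y1=0, Y2=1 ✗
Consistent faults: {n3 stuck-at-1} — 1 in all.

1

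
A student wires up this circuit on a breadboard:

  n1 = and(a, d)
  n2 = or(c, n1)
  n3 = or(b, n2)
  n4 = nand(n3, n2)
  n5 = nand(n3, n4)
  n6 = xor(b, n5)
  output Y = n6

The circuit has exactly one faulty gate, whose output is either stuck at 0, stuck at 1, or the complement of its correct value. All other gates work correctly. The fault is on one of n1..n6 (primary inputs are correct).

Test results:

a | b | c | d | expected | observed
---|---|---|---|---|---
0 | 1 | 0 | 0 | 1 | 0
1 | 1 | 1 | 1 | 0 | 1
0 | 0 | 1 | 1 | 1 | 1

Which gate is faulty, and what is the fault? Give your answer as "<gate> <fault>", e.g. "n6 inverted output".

n2 inverted output

Fault-free values for test 1 (a=0, b=1, c=0, d=0): n1=0, n2=0, n3=1, n4=1, n5=0, n6=1, giving Y=1. Observed 0.
Test 1: faults giving observed 0 are {n1 stuck-at-1, n1 inverted output, n2 stuck-at-1, n2 inverted output, n3 stuck-at-0, n3 inverted output, n4 stuck-at-0, n4 inverted output, n5 stuck-at-1, n5 inverted output, n6 stuck-at-0, n6 inverted output}.
Test 2 (a=1, b=1, c=1, d=1): fault-free n1=1, n2=1, n3=1, n4=0, n5=1, n6=0 → 0; observed 1. Eliminates n1 stuck-at-1, n1 inverted output, n2 stuck-at-1, n3 stuck-at-0, n3 inverted output, n4 stuck-at-0, n5 stuck-at-1, n6 stuck-at-0.
Test 3 (a=0, b=0, c=1, d=1): fault-free n1=0, n2=1, n3=1, n4=0, n5=1, n6=1 → 1; observed 1. Eliminates n4 inverted output, n5 inverted output, n6 inverted output.
Only n2 inverted output is consistent with every test.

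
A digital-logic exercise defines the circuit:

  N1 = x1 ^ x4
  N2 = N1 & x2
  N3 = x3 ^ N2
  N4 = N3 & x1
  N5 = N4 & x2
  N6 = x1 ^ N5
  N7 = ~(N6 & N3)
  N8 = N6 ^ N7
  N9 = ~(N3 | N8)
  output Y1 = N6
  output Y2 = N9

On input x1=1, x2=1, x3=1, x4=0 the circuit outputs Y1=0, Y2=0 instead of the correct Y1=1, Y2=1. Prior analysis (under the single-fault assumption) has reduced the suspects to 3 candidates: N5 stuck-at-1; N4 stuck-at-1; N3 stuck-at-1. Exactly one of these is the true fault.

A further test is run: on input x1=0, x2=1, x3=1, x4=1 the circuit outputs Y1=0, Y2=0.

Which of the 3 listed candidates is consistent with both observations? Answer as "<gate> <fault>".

Evaluate each candidate on input x1=0, x2=1, x3=1, x4=1:
  N5 stuck-at-1: N1=1, N2=1, N3=0, N4=0, N5=1 [stuck-at-1], N6=1, N7=1, N8=0, N9=1 → Y1=1, Y2=1 — eliminated
  N4 stuck-at-1: N1=1, N2=1, N3=0, N4=1 [stuck-at-1], N5=1, N6=1, N7=1, N8=0, N9=1 → Y1=1, Y2=1 — eliminated
  N3 stuck-at-1: N1=1, N2=1, N3=1 [stuck-at-1], N4=0, N5=0, N6=0, N7=1, N8=1, N9=0 → Y1=0, Y2=0 — matches
Only N3 stuck-at-1 reproduces the observed Y1=0, Y2=0.

N3 stuck-at-1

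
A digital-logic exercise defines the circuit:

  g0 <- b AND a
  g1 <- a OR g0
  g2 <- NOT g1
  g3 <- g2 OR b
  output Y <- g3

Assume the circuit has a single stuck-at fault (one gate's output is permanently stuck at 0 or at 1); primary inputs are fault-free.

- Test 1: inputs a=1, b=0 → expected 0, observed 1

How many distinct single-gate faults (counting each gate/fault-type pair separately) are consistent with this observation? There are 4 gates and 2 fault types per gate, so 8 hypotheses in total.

3

Fault-free: g0=0, g1=1, g2=0, g3=0 → 0. Observed 1.
  g0 stuck-at-0: output 0 ✗
  g0 stuck-at-1: output 0 ✗
  g1 stuck-at-0: output 1 ✓
  g1 stuck-at-1: output 0 ✗
  g2 stuck-at-0: output 0 ✗
  g2 stuck-at-1: output 1 ✓
  g3 stuck-at-0: output 0 ✗
  g3 stuck-at-1: output 1 ✓
Consistent faults: {g1 stuck-at-0, g2 stuck-at-1, g3 stuck-at-1} — 3 in all.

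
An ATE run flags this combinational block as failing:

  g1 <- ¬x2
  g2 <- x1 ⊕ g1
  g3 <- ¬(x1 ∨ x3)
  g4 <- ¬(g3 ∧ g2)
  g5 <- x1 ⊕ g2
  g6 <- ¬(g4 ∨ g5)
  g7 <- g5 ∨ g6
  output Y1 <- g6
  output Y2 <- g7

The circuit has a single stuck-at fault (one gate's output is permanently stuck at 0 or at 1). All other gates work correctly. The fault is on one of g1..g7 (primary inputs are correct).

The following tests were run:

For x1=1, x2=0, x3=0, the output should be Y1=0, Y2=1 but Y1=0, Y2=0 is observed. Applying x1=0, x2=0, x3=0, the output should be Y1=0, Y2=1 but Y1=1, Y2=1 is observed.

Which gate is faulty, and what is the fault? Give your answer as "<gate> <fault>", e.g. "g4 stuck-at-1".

g5 stuck-at-0

Fault-free values for test 1 (x1=1, x2=0, x3=0): g1=1, g2=0, g3=0, g4=1, g5=1, g6=0, g7=1, giving Y1=0, Y2=1. Observed Y1=0, Y2=0.
Test 1: faults giving observed Y1=0, Y2=0 are {g1 stuck-at-0, g2 stuck-at-1, g5 stuck-at-0, g7 stuck-at-0}.
Test 2 (x1=0, x2=0, x3=0): fault-free g1=1, g2=1, g3=1, g4=0, g5=1, g6=0, g7=1 → Y1=0, Y2=1; observed Y1=1, Y2=1. Eliminates g1 stuck-at-0, g2 stuck-at-1, g7 stuck-at-0.
Only g5 stuck-at-0 is consistent with every test.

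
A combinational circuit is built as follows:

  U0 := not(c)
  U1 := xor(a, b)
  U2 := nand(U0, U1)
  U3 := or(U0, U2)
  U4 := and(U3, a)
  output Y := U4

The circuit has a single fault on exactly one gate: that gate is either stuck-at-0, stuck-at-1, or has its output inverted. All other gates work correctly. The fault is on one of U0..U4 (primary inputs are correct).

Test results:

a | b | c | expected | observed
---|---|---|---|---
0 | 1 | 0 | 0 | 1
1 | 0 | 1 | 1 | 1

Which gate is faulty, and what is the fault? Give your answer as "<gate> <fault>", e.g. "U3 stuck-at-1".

U4 stuck-at-1

Fault-free values for test 1 (a=0, b=1, c=0): U0=1, U1=1, U2=0, U3=1, U4=0, giving Y=0. Observed 1.
Test 1: faults giving observed 1 are {U4 stuck-at-1, U4 inverted output}.
Test 2 (a=1, b=0, c=1): fault-free U0=0, U1=1, U2=1, U3=1, U4=1 → 1; observed 1. Eliminates U4 inverted output.
Only U4 stuck-at-1 is consistent with every test.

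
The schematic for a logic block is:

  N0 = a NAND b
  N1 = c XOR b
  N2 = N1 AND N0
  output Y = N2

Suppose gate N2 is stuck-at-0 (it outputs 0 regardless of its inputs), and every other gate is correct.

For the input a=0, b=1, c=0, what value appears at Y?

Propagate with N2 forced: N0=1, N1=1, N2=0 [stuck-at-0].
So Y = 0. (Without the fault it would be 1.)

0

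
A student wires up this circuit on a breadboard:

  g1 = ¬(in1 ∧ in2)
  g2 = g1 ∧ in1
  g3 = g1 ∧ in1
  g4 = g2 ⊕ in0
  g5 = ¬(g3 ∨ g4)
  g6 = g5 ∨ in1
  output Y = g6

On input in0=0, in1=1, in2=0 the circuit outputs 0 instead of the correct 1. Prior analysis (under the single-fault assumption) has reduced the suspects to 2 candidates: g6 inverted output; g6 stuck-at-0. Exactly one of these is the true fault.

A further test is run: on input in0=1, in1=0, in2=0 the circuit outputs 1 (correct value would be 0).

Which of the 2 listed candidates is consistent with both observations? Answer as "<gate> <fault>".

g6 inverted output

Evaluate each candidate on input in0=1, in1=0, in2=0:
  g6 inverted output: g1=1, g2=0, g3=0, g4=1, g5=0, g6=1 [inverted output] → 1 — matches
  g6 stuck-at-0: g1=1, g2=0, g3=0, g4=1, g5=0, g6=0 [stuck-at-0] → 0 — eliminated
Only g6 inverted output reproduces the observed 1.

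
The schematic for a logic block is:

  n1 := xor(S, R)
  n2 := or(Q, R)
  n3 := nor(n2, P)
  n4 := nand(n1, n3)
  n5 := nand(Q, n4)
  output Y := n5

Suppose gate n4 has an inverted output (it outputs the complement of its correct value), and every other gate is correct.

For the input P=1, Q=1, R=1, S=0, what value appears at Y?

Propagate with n4 forced: n1=1, n2=1, n3=0, n4=0 [inverted output], n5=1.
So Y = 1. (Without the fault it would be 0.)

1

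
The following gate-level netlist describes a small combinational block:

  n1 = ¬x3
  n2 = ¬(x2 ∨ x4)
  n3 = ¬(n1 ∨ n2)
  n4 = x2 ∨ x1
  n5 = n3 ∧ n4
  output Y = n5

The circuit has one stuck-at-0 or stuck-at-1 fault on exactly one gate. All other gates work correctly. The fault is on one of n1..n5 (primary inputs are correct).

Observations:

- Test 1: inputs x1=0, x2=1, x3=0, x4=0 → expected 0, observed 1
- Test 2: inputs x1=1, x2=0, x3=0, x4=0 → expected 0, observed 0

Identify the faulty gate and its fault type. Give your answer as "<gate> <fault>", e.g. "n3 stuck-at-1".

n1 stuck-at-0

Fault-free values for test 1 (x1=0, x2=1, x3=0, x4=0): n1=1, n2=0, n3=0, n4=1, n5=0, giving Y=0. Observed 1.
Test 1: faults giving observed 1 are {n1 stuck-at-0, n3 stuck-at-1, n5 stuck-at-1}.
Test 2 (x1=1, x2=0, x3=0, x4=0): fault-free n1=1, n2=1, n3=0, n4=1, n5=0 → 0; observed 0. Eliminates n3 stuck-at-1, n5 stuck-at-1.
Only n1 stuck-at-0 is consistent with every test.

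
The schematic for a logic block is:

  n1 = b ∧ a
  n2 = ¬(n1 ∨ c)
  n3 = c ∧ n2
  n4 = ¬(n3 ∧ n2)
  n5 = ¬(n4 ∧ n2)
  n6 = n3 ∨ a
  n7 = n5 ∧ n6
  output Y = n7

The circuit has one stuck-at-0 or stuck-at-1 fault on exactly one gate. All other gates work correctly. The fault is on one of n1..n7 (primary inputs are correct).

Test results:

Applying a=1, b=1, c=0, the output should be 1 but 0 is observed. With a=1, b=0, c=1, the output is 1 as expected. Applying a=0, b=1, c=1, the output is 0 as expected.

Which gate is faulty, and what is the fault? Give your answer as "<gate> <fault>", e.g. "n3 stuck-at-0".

n1 stuck-at-0

Fault-free values for test 1 (a=1, b=1, c=0): n1=1, n2=0, n3=0, n4=1, n5=1, n6=1, n7=1, giving Y=1. Observed 0.
Test 1: faults giving observed 0 are {n1 stuck-at-0, n2 stuck-at-1, n5 stuck-at-0, n6 stuck-at-0, n7 stuck-at-0}.
Test 2 (a=1, b=0, c=1): fault-free n1=0, n2=0, n3=0, n4=1, n5=1, n6=1, n7=1 → 1; observed 1. Eliminates n5 stuck-at-0, n6 stuck-at-0, n7 stuck-at-0.
Test 3 (a=0, b=1, c=1): fault-free n1=0, n2=0, n3=0, n4=1, n5=1, n6=0, n7=0 → 0; observed 0. Eliminates n2 stuck-at-1.
Only n1 stuck-at-0 is consistent with every test.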